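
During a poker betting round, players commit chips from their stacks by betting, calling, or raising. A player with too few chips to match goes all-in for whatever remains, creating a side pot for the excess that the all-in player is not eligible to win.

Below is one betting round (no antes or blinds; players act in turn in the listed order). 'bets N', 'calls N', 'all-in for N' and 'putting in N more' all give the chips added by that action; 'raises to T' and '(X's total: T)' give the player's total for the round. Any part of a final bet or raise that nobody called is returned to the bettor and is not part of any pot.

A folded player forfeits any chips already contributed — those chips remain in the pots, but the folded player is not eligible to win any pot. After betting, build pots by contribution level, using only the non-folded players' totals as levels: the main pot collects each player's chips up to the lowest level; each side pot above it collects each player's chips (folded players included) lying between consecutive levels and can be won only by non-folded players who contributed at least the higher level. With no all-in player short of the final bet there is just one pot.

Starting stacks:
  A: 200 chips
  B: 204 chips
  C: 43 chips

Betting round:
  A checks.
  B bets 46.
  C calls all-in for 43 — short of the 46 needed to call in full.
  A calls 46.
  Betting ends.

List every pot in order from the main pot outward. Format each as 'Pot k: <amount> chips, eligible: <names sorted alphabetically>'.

Pot 1: 129 chips, eligible: A, B, C
Pot 2: 6 chips, eligible: A, B

Derivation:
Contributions: A=46, B=46, C=43
Pot levels (distinct totals of non-folded players): 43, 46
Layer 1-43: 43 each from A, B, C = 43*3 = 129 chips; eligible A, B, C
Layer 44-46: 3 each from A, B = 3*2 = 6 chips; eligible A, B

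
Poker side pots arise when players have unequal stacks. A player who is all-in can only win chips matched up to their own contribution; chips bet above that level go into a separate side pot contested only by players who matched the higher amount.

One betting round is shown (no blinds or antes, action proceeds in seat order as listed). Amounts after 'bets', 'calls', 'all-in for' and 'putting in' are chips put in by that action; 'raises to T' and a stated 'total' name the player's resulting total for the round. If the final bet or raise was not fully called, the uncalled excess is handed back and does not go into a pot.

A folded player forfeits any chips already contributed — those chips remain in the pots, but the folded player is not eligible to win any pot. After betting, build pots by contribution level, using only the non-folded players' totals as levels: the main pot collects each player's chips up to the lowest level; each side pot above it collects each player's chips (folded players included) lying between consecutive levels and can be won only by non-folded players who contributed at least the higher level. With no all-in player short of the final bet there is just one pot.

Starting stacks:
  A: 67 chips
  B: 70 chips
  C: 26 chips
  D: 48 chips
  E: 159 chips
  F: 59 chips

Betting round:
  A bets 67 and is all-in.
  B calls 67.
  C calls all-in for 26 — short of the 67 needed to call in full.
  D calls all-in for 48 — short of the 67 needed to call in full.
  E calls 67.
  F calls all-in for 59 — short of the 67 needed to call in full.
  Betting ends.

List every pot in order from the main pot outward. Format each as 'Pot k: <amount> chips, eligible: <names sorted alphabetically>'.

Contributions: A=67, B=67, C=26, D=48, E=67, F=59
Pot levels (distinct totals of non-folded players): 26, 48, 59, 67
Layer 1-26: 26 each from A, B, C, D, E, F = 26*6 = 156 chips; eligible A, B, C, D, E, F
Layer 27-48: 22 each from A, B, D, E, F = 22*5 = 110 chips; eligible A, B, D, E, F
Layer 49-59: 11 each from A, B, E, F = 11*4 = 44 chips; eligible A, B, E, F
Layer 60-67: 8 each from A, B, E = 8*3 = 24 chips; eligible A, B, E

Pot 1: 156 chips, eligible: A, B, C, D, E, F
Pot 2: 110 chips, eligible: A, B, D, E, F
Pot 3: 44 chips, eligible: A, B, E, F
Pot 4: 24 chips, eligible: A, B, E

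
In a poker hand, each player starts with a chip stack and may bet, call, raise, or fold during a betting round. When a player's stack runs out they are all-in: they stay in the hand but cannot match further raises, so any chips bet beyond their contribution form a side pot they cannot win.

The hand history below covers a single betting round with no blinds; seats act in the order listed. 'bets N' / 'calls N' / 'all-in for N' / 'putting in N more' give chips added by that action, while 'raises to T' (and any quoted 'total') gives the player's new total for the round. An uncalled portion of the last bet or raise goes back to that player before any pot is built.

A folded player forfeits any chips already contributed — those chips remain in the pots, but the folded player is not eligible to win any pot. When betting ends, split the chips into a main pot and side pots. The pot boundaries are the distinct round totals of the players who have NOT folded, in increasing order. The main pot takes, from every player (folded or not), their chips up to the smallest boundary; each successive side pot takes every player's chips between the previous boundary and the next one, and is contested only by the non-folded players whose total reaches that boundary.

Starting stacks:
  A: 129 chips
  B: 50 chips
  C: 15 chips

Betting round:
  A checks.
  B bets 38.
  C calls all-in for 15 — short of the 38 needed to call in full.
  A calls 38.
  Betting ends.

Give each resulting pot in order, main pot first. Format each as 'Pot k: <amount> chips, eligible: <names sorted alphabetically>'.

Contributions: A=38, B=38, C=15
Pot levels (distinct totals of non-folded players): 15, 38
Layer 1-15: 15 each from A, B, C = 15*3 = 45 chips; eligible A, B, C
Layer 16-38: 23 each from A, B = 23*2 = 46 chips; eligible A, B

Pot 1: 45 chips, eligible: A, B, C
Pot 2: 46 chips, eligible: A, B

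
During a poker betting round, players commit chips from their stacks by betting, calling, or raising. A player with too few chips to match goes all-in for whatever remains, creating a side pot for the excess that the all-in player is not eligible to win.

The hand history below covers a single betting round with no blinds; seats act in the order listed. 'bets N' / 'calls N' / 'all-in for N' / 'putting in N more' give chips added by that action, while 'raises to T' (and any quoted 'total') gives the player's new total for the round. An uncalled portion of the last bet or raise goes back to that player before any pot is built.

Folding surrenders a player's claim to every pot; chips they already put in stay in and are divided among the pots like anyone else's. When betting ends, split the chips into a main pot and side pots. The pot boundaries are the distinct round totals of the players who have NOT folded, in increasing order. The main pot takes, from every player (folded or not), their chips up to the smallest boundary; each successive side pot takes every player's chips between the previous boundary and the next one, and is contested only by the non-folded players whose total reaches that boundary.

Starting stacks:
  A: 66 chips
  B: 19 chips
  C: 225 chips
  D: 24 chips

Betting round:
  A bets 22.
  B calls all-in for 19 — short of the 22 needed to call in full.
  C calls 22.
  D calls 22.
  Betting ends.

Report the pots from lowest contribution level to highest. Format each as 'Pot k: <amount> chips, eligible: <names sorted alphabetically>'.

Contributions: A=22, B=19, C=22, D=22
Pot levels (distinct totals of non-folded players): 19, 22
Layer 1-19: 19 each from A, B, C, D = 19*4 = 76 chips; eligible A, B, C, D
Layer 20-22: 3 each from A, C, D = 3*3 = 9 chips; eligible A, C, D

Pot 1: 76 chips, eligible: A, B, C, D
Pot 2: 9 chips, eligible: A, C, D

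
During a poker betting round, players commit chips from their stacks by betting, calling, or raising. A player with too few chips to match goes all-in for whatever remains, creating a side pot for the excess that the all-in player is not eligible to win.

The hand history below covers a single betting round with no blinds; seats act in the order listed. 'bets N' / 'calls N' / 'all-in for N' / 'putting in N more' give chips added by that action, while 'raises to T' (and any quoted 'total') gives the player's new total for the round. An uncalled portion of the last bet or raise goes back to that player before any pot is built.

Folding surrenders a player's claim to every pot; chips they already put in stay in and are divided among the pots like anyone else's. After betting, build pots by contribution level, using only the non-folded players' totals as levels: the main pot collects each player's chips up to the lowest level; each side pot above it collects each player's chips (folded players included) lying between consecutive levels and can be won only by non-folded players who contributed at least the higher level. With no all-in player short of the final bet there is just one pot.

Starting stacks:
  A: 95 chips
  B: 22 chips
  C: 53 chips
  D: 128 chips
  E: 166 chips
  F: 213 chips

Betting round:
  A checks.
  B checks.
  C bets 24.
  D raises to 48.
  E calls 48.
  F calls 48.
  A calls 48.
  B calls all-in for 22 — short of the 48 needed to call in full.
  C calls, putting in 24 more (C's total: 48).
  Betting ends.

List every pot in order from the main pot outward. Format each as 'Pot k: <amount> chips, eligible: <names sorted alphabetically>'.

Pot 1: 132 chips, eligible: A, B, C, D, E, F
Pot 2: 130 chips, eligible: A, C, D, E, F

Derivation:
Contributions: A=48, B=22, C=48, D=48, E=48, F=48
Pot levels (distinct totals of non-folded players): 22, 48
Layer 1-22: 22 each from A, B, C, D, E, F = 22*6 = 132 chips; eligible A, B, C, D, E, F
Layer 23-48: 26 each from A, C, D, E, F = 26*5 = 130 chips; eligible A, C, D, E, F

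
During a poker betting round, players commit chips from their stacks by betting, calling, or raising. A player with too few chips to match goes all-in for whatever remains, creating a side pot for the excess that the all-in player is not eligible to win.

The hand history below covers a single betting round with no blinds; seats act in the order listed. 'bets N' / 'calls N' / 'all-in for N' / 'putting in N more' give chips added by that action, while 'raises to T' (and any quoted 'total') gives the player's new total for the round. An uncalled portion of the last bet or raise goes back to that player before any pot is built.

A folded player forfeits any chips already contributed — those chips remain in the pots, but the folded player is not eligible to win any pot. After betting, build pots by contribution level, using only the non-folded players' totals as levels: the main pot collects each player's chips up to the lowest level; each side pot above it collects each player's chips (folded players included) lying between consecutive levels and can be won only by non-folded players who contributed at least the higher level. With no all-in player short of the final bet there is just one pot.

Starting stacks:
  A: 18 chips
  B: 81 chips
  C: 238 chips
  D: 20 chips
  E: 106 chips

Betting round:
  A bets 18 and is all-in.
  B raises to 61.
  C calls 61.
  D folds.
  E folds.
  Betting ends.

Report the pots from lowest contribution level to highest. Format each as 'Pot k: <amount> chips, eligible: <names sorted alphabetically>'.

Contributions: A=18, B=61, C=61
Folded: D, E
Pot levels (distinct totals of non-folded players): 18, 61
Layer 1-18: 18 each from A, B, C = 18*3 = 54 chips; eligible A, B, C
Layer 19-61: 43 each from B, C = 43*2 = 86 chips; eligible B, C

Pot 1: 54 chips, eligible: A, B, C
Pot 2: 86 chips, eligible: B, C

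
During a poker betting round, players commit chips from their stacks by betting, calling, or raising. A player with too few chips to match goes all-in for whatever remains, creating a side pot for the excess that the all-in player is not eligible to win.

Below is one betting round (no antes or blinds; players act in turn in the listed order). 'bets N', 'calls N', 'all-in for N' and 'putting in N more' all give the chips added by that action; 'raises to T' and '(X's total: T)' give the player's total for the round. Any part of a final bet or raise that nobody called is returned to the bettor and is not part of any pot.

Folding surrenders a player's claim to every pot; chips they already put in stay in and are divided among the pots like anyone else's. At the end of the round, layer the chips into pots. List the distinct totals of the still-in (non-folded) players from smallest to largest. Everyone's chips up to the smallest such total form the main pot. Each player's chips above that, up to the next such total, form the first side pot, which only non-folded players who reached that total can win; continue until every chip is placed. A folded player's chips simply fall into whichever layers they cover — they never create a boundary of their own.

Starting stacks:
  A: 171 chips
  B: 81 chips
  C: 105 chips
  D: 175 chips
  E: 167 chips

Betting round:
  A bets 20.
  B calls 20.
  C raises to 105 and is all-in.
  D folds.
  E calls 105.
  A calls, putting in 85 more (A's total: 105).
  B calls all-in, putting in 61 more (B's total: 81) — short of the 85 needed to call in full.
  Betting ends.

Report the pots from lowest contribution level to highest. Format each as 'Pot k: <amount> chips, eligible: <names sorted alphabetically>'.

Contributions: A=105, B=81, C=105, E=105
Folded: D
Pot levels (distinct totals of non-folded players): 81, 105
Layer 1-81: 81 each from A, B, C, E = 81*4 = 324 chips; eligible A, B, C, E
Layer 82-105: 24 each from A, C, E = 24*3 = 72 chips; eligible A, C, E

Pot 1: 324 chips, eligible: A, B, C, E
Pot 2: 72 chips, eligible: A, C, E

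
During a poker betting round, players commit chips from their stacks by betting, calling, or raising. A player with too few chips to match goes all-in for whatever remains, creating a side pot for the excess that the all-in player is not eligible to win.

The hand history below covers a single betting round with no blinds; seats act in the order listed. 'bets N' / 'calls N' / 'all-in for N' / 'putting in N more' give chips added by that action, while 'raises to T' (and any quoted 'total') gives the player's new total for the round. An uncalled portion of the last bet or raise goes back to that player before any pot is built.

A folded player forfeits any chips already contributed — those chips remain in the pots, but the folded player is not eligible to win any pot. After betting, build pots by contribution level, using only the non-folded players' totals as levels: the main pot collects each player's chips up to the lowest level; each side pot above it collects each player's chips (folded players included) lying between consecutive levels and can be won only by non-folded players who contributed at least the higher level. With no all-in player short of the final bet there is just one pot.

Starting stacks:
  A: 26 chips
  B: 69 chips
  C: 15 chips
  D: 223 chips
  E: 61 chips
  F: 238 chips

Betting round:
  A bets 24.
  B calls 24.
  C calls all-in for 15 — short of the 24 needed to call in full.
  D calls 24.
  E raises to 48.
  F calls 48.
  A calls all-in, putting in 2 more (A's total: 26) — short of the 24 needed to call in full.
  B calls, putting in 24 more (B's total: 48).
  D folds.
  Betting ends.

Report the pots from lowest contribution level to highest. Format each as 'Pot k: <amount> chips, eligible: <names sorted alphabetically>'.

Pot 1: 90 chips, eligible: A, B, C, E, F
Pot 2: 53 chips, eligible: A, B, E, F
Pot 3: 66 chips, eligible: B, E, F

Derivation:
Contributions: A=26, B=48, C=15, D=24, E=48, F=48
Folded: D
Pot levels (distinct totals of non-folded players): 15, 26, 48
Layer 1-15: 15 each from A, B, C, D, E, F = 15*6 = 90 chips; eligible A, B, C, E, F
Layer 16-26: A 11 + B 11 + D 9 + E 11 + F 11 = 53 chips; eligible A, B, E, F
Layer 27-48: 22 each from B, E, F = 22*3 = 66 chips; eligible B, E, F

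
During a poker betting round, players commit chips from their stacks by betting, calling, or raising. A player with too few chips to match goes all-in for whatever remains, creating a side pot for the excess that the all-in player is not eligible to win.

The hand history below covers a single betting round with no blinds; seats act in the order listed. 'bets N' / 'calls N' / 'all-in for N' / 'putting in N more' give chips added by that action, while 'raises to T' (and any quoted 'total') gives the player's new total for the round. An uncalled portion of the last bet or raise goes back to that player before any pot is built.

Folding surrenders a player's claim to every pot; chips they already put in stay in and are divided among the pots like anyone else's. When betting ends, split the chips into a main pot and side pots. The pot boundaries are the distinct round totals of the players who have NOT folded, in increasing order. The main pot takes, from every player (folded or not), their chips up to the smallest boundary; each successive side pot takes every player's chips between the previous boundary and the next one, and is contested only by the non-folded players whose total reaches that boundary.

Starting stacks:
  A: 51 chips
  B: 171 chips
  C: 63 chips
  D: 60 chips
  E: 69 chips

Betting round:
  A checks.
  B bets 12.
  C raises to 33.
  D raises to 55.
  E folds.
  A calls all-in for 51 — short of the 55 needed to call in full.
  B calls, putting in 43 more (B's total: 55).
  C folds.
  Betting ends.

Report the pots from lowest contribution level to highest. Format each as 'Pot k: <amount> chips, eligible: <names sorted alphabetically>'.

Contributions: A=51, B=55, C=33, D=55
Folded: C, E
Pot levels (distinct totals of non-folded players): 51, 55
Layer 1-51: A 51 + B 51 + C 33 + D 51 = 186 chips; eligible A, B, D
Layer 52-55: 4 each from B, D = 4*2 = 8 chips; eligible B, D

Pot 1: 186 chips, eligible: A, B, D
Pot 2: 8 chips, eligible: B, D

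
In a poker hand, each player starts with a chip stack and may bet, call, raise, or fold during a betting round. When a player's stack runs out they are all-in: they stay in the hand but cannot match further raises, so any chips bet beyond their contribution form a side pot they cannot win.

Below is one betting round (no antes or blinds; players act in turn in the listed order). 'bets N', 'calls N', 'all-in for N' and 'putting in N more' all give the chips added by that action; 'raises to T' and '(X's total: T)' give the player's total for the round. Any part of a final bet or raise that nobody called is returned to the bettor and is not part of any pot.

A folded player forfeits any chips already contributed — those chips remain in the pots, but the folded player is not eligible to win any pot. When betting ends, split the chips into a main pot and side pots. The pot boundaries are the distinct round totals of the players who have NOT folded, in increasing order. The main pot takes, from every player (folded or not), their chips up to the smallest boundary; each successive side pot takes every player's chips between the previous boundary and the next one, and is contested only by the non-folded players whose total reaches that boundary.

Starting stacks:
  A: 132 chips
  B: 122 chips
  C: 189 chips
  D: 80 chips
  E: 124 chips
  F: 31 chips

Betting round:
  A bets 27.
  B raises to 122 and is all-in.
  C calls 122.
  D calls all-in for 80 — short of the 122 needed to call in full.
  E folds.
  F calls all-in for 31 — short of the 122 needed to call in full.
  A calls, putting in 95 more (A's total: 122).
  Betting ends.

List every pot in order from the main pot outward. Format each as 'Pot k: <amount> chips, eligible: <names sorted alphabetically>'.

Pot 1: 155 chips, eligible: A, B, C, D, F
Pot 2: 196 chips, eligible: A, B, C, D
Pot 3: 126 chips, eligible: A, B, C

Derivation:
Contributions: A=122, B=122, C=122, D=80, F=31
Folded: E
Pot levels (distinct totals of non-folded players): 31, 80, 122
Layer 1-31: 31 each from A, B, C, D, F = 31*5 = 155 chips; eligible A, B, C, D, F
Layer 32-80: 49 each from A, B, C, D = 49*4 = 196 chips; eligible A, B, C, D
Layer 81-122: 42 each from A, B, C = 42*3 = 126 chips; eligible A, B, C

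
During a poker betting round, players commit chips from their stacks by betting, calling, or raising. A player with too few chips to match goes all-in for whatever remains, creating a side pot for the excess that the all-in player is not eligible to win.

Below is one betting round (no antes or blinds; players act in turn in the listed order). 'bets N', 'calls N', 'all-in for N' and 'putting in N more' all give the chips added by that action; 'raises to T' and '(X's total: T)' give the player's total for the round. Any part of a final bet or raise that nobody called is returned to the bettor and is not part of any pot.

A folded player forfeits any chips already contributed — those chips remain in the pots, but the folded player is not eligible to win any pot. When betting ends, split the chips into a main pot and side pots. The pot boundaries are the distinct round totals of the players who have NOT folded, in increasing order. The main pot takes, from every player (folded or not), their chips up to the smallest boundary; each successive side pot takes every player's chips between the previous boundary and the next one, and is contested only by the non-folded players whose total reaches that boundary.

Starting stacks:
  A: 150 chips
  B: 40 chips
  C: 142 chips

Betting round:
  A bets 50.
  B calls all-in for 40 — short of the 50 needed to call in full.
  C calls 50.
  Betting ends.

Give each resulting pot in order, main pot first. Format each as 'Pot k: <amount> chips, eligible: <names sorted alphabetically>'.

Pot 1: 120 chips, eligible: A, B, C
Pot 2: 20 chips, eligible: A, C

Derivation:
Contributions: A=50, B=40, C=50
Pot levels (distinct totals of non-folded players): 40, 50
Layer 1-40: 40 each from A, B, C = 40*3 = 120 chips; eligible A, B, C
Layer 41-50: 10 each from A, C = 10*2 = 20 chips; eligible A, C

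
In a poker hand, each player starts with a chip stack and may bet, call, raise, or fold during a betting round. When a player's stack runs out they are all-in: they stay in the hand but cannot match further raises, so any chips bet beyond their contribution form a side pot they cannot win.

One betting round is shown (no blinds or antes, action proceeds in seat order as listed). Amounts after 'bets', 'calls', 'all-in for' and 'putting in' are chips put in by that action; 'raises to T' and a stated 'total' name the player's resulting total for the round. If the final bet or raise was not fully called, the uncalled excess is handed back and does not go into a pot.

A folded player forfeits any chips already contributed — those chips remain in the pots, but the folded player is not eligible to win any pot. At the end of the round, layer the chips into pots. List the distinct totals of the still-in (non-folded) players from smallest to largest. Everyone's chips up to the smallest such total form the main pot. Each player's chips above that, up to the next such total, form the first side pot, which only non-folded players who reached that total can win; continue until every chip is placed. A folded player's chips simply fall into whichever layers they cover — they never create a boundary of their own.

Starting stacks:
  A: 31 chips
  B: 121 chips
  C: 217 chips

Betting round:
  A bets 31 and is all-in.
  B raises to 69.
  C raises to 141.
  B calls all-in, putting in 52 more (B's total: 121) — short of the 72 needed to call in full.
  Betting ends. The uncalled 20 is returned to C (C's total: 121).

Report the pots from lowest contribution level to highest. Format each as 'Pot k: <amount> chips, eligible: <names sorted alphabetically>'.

Pot 1: 93 chips, eligible: A, B, C
Pot 2: 180 chips, eligible: B, C

Derivation:
Contributions (after 20 returned to C): A=31, B=121, C=121
Pot levels (distinct totals of non-folded players): 31, 121
Layer 1-31: 31 each from A, B, C = 31*3 = 93 chips; eligible A, B, C
Layer 32-121: 90 each from B, C = 90*2 = 180 chips; eligible B, C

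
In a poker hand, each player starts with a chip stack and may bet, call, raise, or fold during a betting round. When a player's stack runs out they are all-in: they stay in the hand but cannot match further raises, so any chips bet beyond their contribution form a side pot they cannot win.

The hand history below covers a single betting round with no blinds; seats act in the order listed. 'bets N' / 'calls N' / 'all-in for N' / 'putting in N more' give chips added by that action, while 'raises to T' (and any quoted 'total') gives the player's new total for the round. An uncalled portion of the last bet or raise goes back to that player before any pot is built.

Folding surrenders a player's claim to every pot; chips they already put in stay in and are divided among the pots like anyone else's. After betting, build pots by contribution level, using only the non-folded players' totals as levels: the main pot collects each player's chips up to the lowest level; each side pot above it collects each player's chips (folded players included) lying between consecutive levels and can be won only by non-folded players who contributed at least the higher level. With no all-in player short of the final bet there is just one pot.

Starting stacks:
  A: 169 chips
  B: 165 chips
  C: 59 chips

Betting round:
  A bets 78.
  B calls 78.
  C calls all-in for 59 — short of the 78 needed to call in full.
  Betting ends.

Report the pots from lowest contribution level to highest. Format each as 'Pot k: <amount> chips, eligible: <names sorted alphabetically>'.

Contributions: A=78, B=78, C=59
Pot levels (distinct totals of non-folded players): 59, 78
Layer 1-59: 59 each from A, B, C = 59*3 = 177 chips; eligible A, B, C
Layer 60-78: 19 each from A, B = 19*2 = 38 chips; eligible A, B

Pot 1: 177 chips, eligible: A, B, C
Pot 2: 38 chips, eligible: A, B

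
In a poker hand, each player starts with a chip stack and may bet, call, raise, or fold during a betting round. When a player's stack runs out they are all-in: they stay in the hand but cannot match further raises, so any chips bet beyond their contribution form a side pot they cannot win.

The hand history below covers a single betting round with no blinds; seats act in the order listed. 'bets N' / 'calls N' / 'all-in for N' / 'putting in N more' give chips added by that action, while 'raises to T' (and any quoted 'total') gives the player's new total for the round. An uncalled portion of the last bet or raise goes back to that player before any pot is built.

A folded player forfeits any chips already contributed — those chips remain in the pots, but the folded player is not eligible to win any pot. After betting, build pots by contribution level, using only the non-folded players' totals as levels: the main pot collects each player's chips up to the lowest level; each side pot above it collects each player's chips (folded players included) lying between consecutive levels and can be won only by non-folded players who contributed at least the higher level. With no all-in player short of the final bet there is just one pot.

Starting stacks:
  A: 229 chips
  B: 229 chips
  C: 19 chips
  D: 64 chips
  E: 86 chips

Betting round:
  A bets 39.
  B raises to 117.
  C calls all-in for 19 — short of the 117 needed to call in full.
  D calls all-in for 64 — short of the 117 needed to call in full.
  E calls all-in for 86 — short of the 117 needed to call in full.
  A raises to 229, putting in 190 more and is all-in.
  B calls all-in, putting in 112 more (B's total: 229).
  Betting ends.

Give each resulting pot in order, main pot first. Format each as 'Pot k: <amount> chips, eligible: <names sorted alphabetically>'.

Pot 1: 95 chips, eligible: A, B, C, D, E
Pot 2: 180 chips, eligible: A, B, D, E
Pot 3: 66 chips, eligible: A, B, E
Pot 4: 286 chips, eligible: A, B

Derivation:
Contributions: A=229, B=229, C=19, D=64, E=86
Pot levels (distinct totals of non-folded players): 19, 64, 86, 229
Layer 1-19: 19 each from A, B, C, D, E = 19*5 = 95 chips; eligible A, B, C, D, E
Layer 20-64: 45 each from A, B, D, E = 45*4 = 180 chips; eligible A, B, D, E
Layer 65-86: 22 each from A, B, E = 22*3 = 66 chips; eligible A, B, E
Layer 87-229: 143 each from A, B = 143*2 = 286 chips; eligible A, B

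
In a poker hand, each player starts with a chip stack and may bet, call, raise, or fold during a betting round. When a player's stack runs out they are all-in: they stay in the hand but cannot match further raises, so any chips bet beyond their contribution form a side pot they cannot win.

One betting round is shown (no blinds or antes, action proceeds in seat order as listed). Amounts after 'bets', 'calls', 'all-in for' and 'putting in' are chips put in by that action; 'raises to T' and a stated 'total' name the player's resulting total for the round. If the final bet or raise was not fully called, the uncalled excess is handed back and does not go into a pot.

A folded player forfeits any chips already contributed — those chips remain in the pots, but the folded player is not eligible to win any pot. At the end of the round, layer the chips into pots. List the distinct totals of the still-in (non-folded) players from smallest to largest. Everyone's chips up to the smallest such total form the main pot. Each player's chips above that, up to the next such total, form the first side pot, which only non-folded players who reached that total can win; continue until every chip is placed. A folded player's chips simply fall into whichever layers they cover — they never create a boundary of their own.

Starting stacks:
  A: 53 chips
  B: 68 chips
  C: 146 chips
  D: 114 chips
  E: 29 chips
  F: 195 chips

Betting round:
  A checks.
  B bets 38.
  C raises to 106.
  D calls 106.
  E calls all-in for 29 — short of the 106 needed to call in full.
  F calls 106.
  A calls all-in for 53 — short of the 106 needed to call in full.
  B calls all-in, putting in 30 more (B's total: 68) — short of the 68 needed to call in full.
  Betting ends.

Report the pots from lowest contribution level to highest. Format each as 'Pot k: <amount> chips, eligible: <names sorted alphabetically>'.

Pot 1: 174 chips, eligible: A, B, C, D, E, F
Pot 2: 120 chips, eligible: A, B, C, D, F
Pot 3: 60 chips, eligible: B, C, D, F
Pot 4: 114 chips, eligible: C, D, F

Derivation:
Contributions: A=53, B=68, C=106, D=106, E=29, F=106
Pot levels (distinct totals of non-folded players): 29, 53, 68, 106
Layer 1-29: 29 each from A, B, C, D, E, F = 29*6 = 174 chips; eligible A, B, C, D, E, F
Layer 30-53: 24 each from A, B, C, D, F = 24*5 = 120 chips; eligible A, B, C, D, F
Layer 54-68: 15 each from B, C, D, F = 15*4 = 60 chips; eligible B, C, D, F
Layer 69-106: 38 each from C, D, F = 38*3 = 114 chips; eligible C, D, F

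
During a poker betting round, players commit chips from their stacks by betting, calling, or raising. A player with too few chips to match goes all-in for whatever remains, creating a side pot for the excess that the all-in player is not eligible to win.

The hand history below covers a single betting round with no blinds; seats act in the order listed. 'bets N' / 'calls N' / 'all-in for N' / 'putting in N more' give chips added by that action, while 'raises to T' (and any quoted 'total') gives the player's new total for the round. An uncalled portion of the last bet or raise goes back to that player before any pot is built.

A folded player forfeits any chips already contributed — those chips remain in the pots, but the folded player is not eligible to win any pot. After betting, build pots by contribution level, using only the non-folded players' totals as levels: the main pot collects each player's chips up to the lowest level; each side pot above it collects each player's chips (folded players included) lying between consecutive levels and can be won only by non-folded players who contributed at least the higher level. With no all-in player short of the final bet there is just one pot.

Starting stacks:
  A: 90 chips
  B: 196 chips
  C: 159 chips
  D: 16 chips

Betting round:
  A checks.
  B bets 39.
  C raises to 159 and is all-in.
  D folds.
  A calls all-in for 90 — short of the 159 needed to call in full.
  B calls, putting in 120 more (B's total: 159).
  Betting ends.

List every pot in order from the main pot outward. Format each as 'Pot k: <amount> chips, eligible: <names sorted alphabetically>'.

Contributions: A=90, B=159, C=159
Folded: D
Pot levels (distinct totals of non-folded players): 90, 159
Layer 1-90: 90 each from A, B, C = 90*3 = 270 chips; eligible A, B, C
Layer 91-159: 69 each from B, C = 69*2 = 138 chips; eligible B, C

Pot 1: 270 chips, eligible: A, B, C
Pot 2: 138 chips, eligible: B, C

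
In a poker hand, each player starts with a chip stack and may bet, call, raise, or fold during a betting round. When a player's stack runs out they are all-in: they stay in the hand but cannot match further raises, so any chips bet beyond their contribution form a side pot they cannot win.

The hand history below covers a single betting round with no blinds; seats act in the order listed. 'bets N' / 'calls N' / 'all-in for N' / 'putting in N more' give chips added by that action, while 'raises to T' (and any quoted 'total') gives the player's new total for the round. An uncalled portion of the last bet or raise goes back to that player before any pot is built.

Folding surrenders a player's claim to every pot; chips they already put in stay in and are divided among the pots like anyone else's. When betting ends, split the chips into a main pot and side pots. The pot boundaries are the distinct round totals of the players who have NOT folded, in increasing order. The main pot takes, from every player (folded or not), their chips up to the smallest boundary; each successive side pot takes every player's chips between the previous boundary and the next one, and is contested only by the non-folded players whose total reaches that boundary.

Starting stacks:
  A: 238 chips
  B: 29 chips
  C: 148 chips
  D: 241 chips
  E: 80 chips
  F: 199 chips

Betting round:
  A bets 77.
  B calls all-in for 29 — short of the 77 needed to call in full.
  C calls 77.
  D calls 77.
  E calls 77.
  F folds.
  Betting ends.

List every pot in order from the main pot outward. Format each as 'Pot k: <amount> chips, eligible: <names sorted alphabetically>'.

Pot 1: 145 chips, eligible: A, B, C, D, E
Pot 2: 192 chips, eligible: A, C, D, E

Derivation:
Contributions: A=77, B=29, C=77, D=77, E=77
Folded: F
Pot levels (distinct totals of non-folded players): 29, 77
Layer 1-29: 29 each from A, B, C, D, E = 29*5 = 145 chips; eligible A, B, C, D, E
Layer 30-77: 48 each from A, C, D, E = 48*4 = 192 chips; eligible A, C, D, E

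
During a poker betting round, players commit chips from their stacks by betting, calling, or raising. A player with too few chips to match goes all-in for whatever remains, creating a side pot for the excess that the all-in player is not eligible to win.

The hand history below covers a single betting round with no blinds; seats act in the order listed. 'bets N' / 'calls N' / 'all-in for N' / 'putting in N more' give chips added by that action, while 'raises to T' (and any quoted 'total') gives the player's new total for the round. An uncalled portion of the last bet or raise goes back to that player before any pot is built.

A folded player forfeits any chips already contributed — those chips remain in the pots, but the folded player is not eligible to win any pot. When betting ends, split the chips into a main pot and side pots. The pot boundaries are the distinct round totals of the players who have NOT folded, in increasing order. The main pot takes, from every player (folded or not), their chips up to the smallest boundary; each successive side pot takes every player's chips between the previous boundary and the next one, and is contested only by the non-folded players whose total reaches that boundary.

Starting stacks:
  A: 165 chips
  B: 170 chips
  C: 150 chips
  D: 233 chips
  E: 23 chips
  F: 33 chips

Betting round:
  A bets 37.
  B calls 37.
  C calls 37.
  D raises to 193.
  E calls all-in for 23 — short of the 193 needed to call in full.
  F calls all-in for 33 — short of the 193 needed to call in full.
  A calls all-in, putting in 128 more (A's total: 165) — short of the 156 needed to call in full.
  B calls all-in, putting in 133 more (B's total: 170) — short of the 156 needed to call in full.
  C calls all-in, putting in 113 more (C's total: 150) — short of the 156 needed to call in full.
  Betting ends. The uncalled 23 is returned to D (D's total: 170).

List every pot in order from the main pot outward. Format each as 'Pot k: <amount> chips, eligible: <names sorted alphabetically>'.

Contributions (after 23 returned to D): A=165, B=170, C=150, D=170, E=23, F=33
Pot levels (distinct totals of non-folded players): 23, 33, 150, 165, 170
Layer 1-23: 23 each from A, B, C, D, E, F = 23*6 = 138 chips; eligible A, B, C, D, E, F
Layer 24-33: 10 each from A, B, C, D, F = 10*5 = 50 chips; eligible A, B, C, D, F
Layer 34-150: 117 each from A, B, C, D = 117*4 = 468 chips; eligible A, B, C, D
Layer 151-165: 15 each from A, B, D = 15*3 = 45 chips; eligible A, B, D
Layer 166-170: 5 each from B, D = 5*2 = 10 chips; eligible B, D

Pot 1: 138 chips, eligible: A, B, C, D, E, F
Pot 2: 50 chips, eligible: A, B, C, D, F
Pot 3: 468 chips, eligible: A, B, C, D
Pot 4: 45 chips, eligible: A, B, D
Pot 5: 10 chips, eligible: B, D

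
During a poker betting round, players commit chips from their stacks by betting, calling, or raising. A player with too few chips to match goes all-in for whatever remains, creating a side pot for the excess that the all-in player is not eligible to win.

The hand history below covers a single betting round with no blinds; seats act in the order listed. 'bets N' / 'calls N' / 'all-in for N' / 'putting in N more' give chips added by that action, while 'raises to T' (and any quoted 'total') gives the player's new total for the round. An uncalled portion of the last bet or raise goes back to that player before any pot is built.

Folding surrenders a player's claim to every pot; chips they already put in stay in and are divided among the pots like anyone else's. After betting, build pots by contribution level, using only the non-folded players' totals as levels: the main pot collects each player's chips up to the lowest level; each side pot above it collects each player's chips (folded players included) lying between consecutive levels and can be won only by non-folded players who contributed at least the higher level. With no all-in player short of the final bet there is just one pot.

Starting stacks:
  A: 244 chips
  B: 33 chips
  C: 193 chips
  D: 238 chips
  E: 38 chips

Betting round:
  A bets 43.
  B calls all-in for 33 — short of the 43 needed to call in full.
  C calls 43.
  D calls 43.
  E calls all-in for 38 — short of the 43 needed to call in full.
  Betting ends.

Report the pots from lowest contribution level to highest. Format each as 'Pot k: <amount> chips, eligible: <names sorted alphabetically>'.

Pot 1: 165 chips, eligible: A, B, C, D, E
Pot 2: 20 chips, eligible: A, C, D, E
Pot 3: 15 chips, eligible: A, C, D

Derivation:
Contributions: A=43, B=33, C=43, D=43, E=38
Pot levels (distinct totals of non-folded players): 33, 38, 43
Layer 1-33: 33 each from A, B, C, D, E = 33*5 = 165 chips; eligible A, B, C, D, E
Layer 34-38: 5 each from A, C, D, E = 5*4 = 20 chips; eligible A, C, D, E
Layer 39-43: 5 each from A, C, D = 5*3 = 15 chips; eligible A, C, D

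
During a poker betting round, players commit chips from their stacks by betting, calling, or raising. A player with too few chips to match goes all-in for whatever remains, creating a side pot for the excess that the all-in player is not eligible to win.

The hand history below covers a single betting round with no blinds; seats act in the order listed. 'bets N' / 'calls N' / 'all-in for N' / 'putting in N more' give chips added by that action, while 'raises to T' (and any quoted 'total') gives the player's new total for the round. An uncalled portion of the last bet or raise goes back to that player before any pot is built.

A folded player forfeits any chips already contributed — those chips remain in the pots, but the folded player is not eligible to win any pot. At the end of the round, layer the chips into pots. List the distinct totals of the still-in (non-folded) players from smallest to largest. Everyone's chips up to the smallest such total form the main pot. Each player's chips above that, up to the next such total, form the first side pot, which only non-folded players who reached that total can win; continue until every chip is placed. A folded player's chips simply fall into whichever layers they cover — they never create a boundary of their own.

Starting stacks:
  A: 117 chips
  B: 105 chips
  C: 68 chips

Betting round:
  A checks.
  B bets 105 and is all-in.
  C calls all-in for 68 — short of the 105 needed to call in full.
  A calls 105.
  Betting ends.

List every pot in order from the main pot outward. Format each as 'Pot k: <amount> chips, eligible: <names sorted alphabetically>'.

Contributions: A=105, B=105, C=68
Pot levels (distinct totals of non-folded players): 68, 105
Layer 1-68: 68 each from A, B, C = 68*3 = 204 chips; eligible A, B, C
Layer 69-105: 37 each from A, B = 37*2 = 74 chips; eligible A, B

Pot 1: 204 chips, eligible: A, B, C
Pot 2: 74 chips, eligible: A, B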